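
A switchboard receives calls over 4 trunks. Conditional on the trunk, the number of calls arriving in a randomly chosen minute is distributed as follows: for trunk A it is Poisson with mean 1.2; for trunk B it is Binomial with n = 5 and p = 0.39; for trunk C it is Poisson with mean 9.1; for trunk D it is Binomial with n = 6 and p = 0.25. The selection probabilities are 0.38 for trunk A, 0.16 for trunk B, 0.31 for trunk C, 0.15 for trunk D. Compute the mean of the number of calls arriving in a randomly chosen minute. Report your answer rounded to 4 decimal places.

3.8140

Component means — A: 1.2; B: 1.95; C: 9.1; D: 1.5.
E[X] = 0.38·1.2 + 0.16·1.95 + 0.31·9.1 + 0.15·1.5 = 3.814.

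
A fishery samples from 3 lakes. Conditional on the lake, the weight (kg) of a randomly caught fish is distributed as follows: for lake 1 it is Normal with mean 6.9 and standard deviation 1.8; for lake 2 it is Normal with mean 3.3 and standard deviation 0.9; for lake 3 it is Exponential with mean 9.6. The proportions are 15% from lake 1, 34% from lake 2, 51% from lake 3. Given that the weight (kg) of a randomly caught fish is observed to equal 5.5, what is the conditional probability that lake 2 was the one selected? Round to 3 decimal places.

0.122

Likelihoods f(5.5 | ·): 1: 0.163786; 2: 0.0223432; 3: 0.0587373.
Posterior ∝ prior × likelihood. Numerator for 2: 0.34·0.0223432 = 0.00759669.
Normalizing constant: 0.15·0.163786 + 0.34·0.0223432 + 0.51·0.0587373 = 0.0621206.
P(2 | observation) = 0.00759669 / 0.0621206 = 0.122289.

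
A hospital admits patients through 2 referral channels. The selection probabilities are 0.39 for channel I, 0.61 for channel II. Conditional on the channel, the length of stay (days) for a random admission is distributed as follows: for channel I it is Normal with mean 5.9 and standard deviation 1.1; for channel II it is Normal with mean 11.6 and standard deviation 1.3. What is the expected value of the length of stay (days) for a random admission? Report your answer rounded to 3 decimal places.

9.377

Component means — I: 5.9; II: 11.6.
E[X] = 0.39·5.9 + 0.61·11.6 = 9.377.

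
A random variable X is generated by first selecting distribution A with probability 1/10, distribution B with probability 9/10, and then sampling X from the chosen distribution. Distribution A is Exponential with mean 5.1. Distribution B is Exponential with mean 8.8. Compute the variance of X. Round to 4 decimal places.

Per component, A: μ=5.1, E[X²]=52.02; B: μ=8.8, E[X²]=154.88.
E[X] = 0.1·5.1 + 0.9·8.8 = 8.43.
E[X²] = 0.1·52.02 + 0.9·154.88 = 144.594.
Var(X) = E[X²] − (E[X])² = 144.594 − 71.0649 = 73.5291.

73.5291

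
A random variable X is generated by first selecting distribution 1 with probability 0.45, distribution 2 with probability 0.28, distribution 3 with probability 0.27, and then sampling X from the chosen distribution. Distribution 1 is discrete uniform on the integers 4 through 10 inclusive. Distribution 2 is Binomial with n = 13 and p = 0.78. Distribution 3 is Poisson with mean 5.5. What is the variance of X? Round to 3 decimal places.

Per component, 1: μ=7, E[X²]=53; 2: μ=10.14, E[X²]=105.05; 3: μ=5.5, E[X²]=35.75.
E[X] = 0.45·7 + 0.28·10.14 + 0.27·5.5 = 7.4742.
E[X²] = 0.45·53 + 0.28·105.05 + 0.27·35.75 = 62.9166.
Var(X) = E[X²] − (E[X])² = 62.9166 − 55.8637 = 7.05295.

7.053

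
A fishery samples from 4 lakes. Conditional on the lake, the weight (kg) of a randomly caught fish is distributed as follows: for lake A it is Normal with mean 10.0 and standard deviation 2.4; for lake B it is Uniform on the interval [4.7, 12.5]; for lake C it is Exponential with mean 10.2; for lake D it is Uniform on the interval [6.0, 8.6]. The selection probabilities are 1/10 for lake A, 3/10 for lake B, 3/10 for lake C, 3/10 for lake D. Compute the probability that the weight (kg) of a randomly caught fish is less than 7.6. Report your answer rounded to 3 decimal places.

Conditional on each lake, P(X < 7.6): A: 0.158655; B: 0.371795; C: 0.525312; D: 0.615385.
By total probability, P(X < 7.6) = 0.1·0.158655 + 0.3·0.371795 + 0.3·0.525312 + 0.3·0.615385 = 0.469613.

0.470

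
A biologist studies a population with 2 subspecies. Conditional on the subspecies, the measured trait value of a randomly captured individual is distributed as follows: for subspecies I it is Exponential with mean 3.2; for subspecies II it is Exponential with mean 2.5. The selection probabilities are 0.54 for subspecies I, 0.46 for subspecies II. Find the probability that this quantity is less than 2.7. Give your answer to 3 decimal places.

Conditional on each subspecies, P(X < 2.7): I: 0.569905; II: 0.660404.
By total probability, P(X < 2.7) = 0.54·0.569905 + 0.46·0.660404 = 0.611535.

0.612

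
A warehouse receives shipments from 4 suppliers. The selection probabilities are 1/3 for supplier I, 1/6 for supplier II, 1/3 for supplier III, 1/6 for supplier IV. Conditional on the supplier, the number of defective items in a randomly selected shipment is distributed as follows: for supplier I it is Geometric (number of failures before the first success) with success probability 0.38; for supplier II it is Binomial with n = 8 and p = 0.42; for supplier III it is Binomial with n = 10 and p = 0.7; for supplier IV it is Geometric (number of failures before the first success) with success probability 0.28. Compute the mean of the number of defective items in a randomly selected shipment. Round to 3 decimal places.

3.866

Component means — I: 1.63158; II: 3.36; III: 7; IV: 2.57143.
E[X] = 0.333333·1.63158 + 0.166667·3.36 + 0.333333·7 + 0.166667·2.57143 = 3.86576.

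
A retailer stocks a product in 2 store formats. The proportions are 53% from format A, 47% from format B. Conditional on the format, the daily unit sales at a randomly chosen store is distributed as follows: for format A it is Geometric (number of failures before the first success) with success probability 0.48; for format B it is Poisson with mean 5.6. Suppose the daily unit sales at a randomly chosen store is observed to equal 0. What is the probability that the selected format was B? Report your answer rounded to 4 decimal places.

Likelihoods P(X=0 | ·): A: 0.48; B: 0.00369786.
Posterior ∝ prior × likelihood. Numerator for B: 0.47·0.00369786 = 0.001738.
Normalizing constant: 0.53·0.48 + 0.47·0.00369786 = 0.256138.
P(B | observation) = 0.001738 / 0.256138 = 0.00678539.

0.0068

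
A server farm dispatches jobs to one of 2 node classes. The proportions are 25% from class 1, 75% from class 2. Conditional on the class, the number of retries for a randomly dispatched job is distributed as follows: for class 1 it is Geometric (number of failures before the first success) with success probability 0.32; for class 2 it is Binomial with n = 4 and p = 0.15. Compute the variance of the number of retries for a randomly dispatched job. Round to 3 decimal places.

2.479

Per component, 1: μ=2.125, E[X²]=11.1562; 2: μ=0.6, E[X²]=0.87.
E[X] = 0.25·2.125 + 0.75·0.6 = 0.98125.
E[X²] = 0.25·11.1562 + 0.75·0.87 = 3.44156.
Var(X) = E[X²] − (E[X])² = 3.44156 − 0.962852 = 2.47871.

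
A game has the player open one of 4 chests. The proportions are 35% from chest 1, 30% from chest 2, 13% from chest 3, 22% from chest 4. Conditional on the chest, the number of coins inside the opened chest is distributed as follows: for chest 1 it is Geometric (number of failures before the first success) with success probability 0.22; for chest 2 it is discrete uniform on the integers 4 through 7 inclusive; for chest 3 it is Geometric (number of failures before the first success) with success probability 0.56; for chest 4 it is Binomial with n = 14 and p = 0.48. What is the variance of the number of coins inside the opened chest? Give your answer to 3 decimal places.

10.462

Per component, 1: μ=3.54545, E[X²]=28.686; 2: μ=5.5, E[X²]=31.5; 3: μ=0.785714, E[X²]=2.02041; 4: μ=6.72, E[X²]=48.6528.
E[X] = 0.35·3.54545 + 0.3·5.5 + 0.13·0.785714 + 0.22·6.72 = 4.47145.
E[X²] = 0.35·28.686 + 0.3·31.5 + 0.13·2.02041 + 0.22·48.6528 = 30.4564.
Var(X) = E[X²] − (E[X])² = 30.4564 − 19.9939 = 10.4625.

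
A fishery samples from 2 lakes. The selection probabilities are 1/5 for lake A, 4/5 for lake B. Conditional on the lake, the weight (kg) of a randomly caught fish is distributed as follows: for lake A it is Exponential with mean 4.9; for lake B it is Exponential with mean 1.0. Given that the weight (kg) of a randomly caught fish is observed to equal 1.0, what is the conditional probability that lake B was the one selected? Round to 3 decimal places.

Likelihoods f(1.0 | ·): A: 0.166407; B: 0.367879.
Posterior ∝ prior × likelihood. Numerator for B: 0.8·0.367879 = 0.294304.
Normalizing constant: 0.2·0.166407 + 0.8·0.367879 = 0.327585.
P(B | observation) = 0.294304 / 0.327585 = 0.898404.

0.898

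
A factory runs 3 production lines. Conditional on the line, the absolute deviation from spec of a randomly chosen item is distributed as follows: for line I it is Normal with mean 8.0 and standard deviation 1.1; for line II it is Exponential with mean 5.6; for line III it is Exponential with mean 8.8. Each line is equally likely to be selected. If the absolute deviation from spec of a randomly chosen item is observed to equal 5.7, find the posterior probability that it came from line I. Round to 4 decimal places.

Likelihoods f(5.7 | ·): I: 0.0407541; II: 0.0645301; III: 0.0594584.
Posterior ∝ prior × likelihood. Numerator for I: 0.333333·0.0407541 = 0.0135847.
Normalizing constant: 0.333333·0.0407541 + 0.333333·0.0645301 + 0.333333·0.0594584 = 0.0549142.
P(I | observation) = 0.0135847 / 0.0549142 = 0.24738.

0.2474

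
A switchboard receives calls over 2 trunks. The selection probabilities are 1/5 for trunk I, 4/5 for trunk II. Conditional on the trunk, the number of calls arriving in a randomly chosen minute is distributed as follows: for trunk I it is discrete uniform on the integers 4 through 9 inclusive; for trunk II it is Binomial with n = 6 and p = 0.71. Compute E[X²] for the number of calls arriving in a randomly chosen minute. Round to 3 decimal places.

24.540

For each component E[X²] = Var + (mean)², giving I: 45.1667; II: 19.383.
Overall E[X²] = 0.2·45.1667 + 0.8·19.383 = 24.5397.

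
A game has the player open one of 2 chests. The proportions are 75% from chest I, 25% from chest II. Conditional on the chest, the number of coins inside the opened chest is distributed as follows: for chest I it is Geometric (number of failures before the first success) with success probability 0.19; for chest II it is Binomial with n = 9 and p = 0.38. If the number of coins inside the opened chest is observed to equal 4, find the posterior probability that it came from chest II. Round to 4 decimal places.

0.4952

Likelihoods P(X=4 | ·): I: 0.0817888; II: 0.240693.
Posterior ∝ prior × likelihood. Numerator for II: 0.25·0.240693 = 0.0601732.
Normalizing constant: 0.75·0.0817888 + 0.25·0.240693 = 0.121515.
P(II | observation) = 0.0601732 / 0.121515 = 0.495193.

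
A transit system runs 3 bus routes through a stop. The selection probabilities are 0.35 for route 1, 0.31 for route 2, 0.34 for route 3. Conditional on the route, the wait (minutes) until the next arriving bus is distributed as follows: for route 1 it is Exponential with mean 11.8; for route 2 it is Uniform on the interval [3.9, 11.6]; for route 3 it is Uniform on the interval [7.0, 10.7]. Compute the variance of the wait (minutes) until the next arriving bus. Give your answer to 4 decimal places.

Per component, 1: μ=11.8, E[X²]=278.48; 2: μ=7.75, E[X²]=65.0033; 3: μ=8.85, E[X²]=79.4633.
E[X] = 0.35·11.8 + 0.31·7.75 + 0.34·8.85 = 9.5415.
E[X²] = 0.35·278.48 + 0.31·65.0033 + 0.34·79.4633 = 144.637.
Var(X) = E[X²] − (E[X])² = 144.637 − 91.0402 = 53.5963.

53.5963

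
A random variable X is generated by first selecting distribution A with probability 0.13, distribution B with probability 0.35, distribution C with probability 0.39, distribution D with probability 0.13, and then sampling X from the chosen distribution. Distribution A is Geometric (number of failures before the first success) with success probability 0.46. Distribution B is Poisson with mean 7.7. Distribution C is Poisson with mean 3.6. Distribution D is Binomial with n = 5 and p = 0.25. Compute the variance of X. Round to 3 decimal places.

11.256

Per component, A: μ=1.17391, E[X²]=3.93006; B: μ=7.7, E[X²]=66.99; C: μ=3.6, E[X²]=16.56; D: μ=1.25, E[X²]=2.5.
E[X] = 0.13·1.17391 + 0.35·7.7 + 0.39·3.6 + 0.13·1.25 = 4.41411.
E[X²] = 0.13·3.93006 + 0.35·66.99 + 0.39·16.56 + 0.13·2.5 = 30.7408.
Var(X) = E[X²] − (E[X])² = 30.7408 − 19.4844 = 11.2565.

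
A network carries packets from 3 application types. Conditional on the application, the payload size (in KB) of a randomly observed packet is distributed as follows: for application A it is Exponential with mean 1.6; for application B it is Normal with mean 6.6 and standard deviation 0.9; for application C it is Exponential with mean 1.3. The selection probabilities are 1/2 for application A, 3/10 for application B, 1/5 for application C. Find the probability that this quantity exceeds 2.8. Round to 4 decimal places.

Conditional on each application, P(X > 2.8): A: 0.173774; B: 0.999988; C: 0.116037.
By total probability, P(X > 2.8) = 0.5·0.173774 + 0.3·0.999988 + 0.2·0.116037 = 0.410091.

0.4101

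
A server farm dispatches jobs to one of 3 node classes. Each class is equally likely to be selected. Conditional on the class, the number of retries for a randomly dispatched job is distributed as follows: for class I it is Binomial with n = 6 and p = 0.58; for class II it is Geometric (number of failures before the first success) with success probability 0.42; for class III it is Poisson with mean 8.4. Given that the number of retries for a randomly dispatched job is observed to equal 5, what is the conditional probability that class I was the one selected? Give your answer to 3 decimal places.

Likelihoods P(X=5 | ·): I: 0.165402; II: 0.027567; III: 0.0783685.
Posterior ∝ prior × likelihood. Numerator for I: 0.333333·0.165402 = 0.055134.
Normalizing constant: 0.333333·0.165402 + 0.333333·0.027567 + 0.333333·0.0783685 = 0.0904458.
P(I | observation) = 0.055134 / 0.0904458 = 0.60958.

0.610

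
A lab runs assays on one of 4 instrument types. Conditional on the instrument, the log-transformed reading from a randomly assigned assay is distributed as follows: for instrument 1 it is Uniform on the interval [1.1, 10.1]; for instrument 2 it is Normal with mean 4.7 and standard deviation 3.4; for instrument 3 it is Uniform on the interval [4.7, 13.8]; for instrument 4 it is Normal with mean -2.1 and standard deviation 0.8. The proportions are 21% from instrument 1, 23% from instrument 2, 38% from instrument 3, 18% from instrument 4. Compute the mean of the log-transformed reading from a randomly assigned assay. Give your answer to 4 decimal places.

5.3940

Component means — 1: 5.6; 2: 4.7; 3: 9.25; 4: -2.1.
E[X] = 0.21·5.6 + 0.23·4.7 + 0.38·9.25 + 0.18·-2.1 = 5.394.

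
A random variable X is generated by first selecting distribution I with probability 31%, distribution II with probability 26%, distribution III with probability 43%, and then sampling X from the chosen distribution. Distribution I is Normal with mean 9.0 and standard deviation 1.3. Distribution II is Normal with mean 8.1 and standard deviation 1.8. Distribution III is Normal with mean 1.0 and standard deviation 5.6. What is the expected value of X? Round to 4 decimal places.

Component means — I: 9; II: 8.1; III: 1.
E[X] = 0.31·9 + 0.26·8.1 + 0.43·1 = 5.326.

5.3260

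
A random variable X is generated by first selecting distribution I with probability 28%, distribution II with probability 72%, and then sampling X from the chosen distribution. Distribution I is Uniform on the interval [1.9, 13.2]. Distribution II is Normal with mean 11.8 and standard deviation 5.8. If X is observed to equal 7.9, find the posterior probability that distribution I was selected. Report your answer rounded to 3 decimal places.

0.385

Likelihoods f(7.9 | ·): I: 0.0884956; II: 0.0548657.
Posterior ∝ prior × likelihood. Numerator for I: 0.28·0.0884956 = 0.0247788.
Normalizing constant: 0.28·0.0884956 + 0.72·0.0548657 = 0.0642821.
P(I | observation) = 0.0247788 / 0.0642821 = 0.385469.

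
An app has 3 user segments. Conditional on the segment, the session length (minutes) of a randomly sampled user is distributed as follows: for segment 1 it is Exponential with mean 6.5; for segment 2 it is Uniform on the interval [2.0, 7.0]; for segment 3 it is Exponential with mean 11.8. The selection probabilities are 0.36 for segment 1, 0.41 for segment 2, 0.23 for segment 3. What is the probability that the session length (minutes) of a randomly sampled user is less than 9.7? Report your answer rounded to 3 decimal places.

Conditional on each segment, P(X < 9.7): 1: 0.775147; 2: 1; 3: 0.560463.
By total probability, P(X < 9.7) = 0.36·0.775147 + 0.41·1 + 0.23·0.560463 = 0.817959.

0.818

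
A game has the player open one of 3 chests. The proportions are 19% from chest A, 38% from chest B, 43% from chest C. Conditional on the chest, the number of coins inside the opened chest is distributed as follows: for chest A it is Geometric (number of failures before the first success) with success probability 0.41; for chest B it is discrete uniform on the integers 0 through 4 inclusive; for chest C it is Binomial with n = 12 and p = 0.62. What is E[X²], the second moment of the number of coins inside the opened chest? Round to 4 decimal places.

28.3581

For each component E[X²] = Var + (mean)², giving A: 5.58061; B: 6; C: 58.1808.
Overall E[X²] = 0.19·5.58061 + 0.38·6 + 0.43·58.1808 = 28.3581.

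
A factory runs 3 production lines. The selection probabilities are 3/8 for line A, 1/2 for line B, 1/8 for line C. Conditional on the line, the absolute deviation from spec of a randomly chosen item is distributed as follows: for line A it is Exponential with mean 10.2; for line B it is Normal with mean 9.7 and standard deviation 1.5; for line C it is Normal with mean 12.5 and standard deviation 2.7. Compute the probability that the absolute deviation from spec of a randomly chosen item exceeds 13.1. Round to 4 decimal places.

0.1612

Conditional on each line, P(X > 13.1): A: 0.276841; B: 0.0117053; C: 0.41207.
By total probability, P(X > 13.1) = 0.375·0.276841 + 0.5·0.0117053 + 0.125·0.41207 = 0.161177.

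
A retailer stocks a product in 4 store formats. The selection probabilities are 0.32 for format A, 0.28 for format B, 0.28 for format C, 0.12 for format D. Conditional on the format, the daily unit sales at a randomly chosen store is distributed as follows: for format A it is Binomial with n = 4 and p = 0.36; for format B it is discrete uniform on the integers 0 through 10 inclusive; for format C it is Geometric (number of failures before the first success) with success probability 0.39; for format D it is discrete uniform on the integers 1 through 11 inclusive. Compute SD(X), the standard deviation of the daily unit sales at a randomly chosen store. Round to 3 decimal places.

Per component, A: μ=1.44, E[X²]=2.9952; B: μ=5, E[X²]=35; C: μ=1.5641, E[X²]=6.45694; D: μ=6, E[X²]=46.
E[X] = 0.32·1.44 + 0.28·5 + 0.28·1.5641 + 0.12·6 = 3.01875.
E[X²] = 0.32·2.9952 + 0.28·35 + 0.28·6.45694 + 0.12·46 = 18.0864.
Var(X) = E[X²] − (E[X])² = 18.0864 − 9.11284 = 8.97356.
SD(X) = √8.97356 = 2.99559.

2.996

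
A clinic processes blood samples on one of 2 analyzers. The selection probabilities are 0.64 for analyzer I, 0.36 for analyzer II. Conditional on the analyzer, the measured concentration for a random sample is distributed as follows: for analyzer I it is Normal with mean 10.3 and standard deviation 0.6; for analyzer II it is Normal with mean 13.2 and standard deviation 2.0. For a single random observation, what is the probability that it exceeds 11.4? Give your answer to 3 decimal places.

0.315

Conditional on each analyzer, P(X > 11.4): I: 0.0333765; II: 0.81594.
By total probability, P(X > 11.4) = 0.64·0.0333765 + 0.36·0.81594 = 0.315099.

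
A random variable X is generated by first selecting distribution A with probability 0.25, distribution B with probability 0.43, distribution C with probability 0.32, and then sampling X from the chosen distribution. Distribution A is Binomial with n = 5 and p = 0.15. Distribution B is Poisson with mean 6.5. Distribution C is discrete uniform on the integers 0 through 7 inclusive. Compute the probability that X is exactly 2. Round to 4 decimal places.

Conditional on each component, P(X = 2): A: 0.138178; B: 0.0317602; C: 0.125.
By total probability, P(X = 2) = 0.25·0.138178 + 0.43·0.0317602 + 0.32·0.125 = 0.0882014.

0.0882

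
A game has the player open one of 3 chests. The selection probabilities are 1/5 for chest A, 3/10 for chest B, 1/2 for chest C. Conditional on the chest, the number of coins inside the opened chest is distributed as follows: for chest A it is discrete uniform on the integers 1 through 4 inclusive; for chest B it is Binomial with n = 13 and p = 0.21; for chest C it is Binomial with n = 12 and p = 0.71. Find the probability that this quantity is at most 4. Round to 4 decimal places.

Conditional on each chest, P(X ≤ 4): A: 1; B: 0.882736; C: 0.00758551.
By total probability, P(X ≤ 4) = 0.2·1 + 0.3·0.882736 + 0.5·0.00758551 = 0.468614.

0.4686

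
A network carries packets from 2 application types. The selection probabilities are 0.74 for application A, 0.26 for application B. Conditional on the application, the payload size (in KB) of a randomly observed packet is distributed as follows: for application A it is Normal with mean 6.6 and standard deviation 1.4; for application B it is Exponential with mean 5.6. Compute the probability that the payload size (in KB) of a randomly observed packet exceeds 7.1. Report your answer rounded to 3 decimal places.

Conditional on each application, P(X > 7.1): A: 0.360492; B: 0.281434.
By total probability, P(X > 7.1) = 0.74·0.360492 + 0.26·0.281434 = 0.339937.

0.340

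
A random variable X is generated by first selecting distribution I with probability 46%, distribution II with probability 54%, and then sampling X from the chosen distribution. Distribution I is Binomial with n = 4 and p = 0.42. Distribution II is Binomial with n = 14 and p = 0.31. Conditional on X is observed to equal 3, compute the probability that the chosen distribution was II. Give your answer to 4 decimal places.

Likelihoods P(X=3 | ·): I: 0.171884; II: 0.183032.
Posterior ∝ prior × likelihood. Numerator for II: 0.54·0.183032 = 0.0988372.
Normalizing constant: 0.46·0.171884 + 0.54·0.183032 = 0.177904.
P(II | observation) = 0.0988372 / 0.177904 = 0.555565.

0.5556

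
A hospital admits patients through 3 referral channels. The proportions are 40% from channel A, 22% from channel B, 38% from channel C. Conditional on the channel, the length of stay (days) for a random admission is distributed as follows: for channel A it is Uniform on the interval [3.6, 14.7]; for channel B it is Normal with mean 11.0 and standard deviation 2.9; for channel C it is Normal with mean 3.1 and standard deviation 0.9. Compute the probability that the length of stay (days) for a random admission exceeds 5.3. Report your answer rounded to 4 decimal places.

Conditional on each channel, P(X > 5.3): A: 0.846847; B: 0.975323; C: 0.00725377.
By total probability, P(X > 5.3) = 0.4·0.846847 + 0.22·0.975323 + 0.38·0.00725377 = 0.556066.

0.5561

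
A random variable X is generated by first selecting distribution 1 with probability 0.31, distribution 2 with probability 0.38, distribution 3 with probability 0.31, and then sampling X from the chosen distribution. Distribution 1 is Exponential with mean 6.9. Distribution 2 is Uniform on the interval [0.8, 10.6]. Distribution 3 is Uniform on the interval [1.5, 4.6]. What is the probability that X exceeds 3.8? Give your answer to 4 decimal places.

0.5224

Conditional on each component, P(X > 3.8): 1: 0.576532; 2: 0.693878; 3: 0.258065.
By total probability, P(X > 3.8) = 0.31·0.576532 + 0.38·0.693878 + 0.31·0.258065 = 0.522398.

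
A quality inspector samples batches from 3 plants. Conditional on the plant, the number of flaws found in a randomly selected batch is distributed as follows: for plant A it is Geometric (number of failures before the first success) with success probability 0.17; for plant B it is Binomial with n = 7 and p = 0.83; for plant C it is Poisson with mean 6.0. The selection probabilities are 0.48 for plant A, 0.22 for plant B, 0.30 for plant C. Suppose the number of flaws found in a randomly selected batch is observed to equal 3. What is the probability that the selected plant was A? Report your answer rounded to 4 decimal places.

Likelihoods P(X=3 | ·): A: 0.0972038; B: 0.0167147; C: 0.0892351.
Posterior ∝ prior × likelihood. Numerator for A: 0.48·0.0972038 = 0.0466578.
Normalizing constant: 0.48·0.0972038 + 0.22·0.0167147 + 0.3·0.0892351 = 0.0771056.
P(A | observation) = 0.0466578 / 0.0771056 = 0.605116.

0.6051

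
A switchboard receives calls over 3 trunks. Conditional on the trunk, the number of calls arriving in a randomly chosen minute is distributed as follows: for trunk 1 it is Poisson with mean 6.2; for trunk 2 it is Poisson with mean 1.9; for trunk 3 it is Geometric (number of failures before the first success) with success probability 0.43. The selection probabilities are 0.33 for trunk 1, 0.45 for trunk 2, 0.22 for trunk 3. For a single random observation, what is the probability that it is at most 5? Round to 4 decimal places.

Conditional on each trunk, P(X ≤ 5): 1: 0.414113; 2: 0.986781; 3: 0.965704.
By total probability, P(X ≤ 5) = 0.33·0.414113 + 0.45·0.986781 + 0.22·0.965704 = 0.793163.

0.7932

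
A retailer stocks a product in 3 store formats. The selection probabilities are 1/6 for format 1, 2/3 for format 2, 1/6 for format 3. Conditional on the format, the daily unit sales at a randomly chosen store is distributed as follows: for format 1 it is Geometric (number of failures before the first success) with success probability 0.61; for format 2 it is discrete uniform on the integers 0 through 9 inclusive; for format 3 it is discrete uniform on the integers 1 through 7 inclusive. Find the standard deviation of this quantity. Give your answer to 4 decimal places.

Per component, 1: μ=0.639344, E[X²]=1.45687; 2: μ=4.5, E[X²]=28.5; 3: μ=4, E[X²]=20.
E[X] = 0.166667·0.639344 + 0.666667·4.5 + 0.166667·4 = 3.77322.
E[X²] = 0.166667·1.45687 + 0.666667·28.5 + 0.166667·20 = 22.5761.
Var(X) = E[X²] − (E[X])² = 22.5761 − 14.2372 = 8.33892.
SD(X) = √8.33892 = 2.88772.

2.8877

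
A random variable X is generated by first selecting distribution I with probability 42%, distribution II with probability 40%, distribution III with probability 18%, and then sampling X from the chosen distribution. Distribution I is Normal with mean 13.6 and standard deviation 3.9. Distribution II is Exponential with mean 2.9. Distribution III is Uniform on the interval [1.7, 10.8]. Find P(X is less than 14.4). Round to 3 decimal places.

Conditional on each component, P(X < 14.4): I: 0.581264; II: 0.993026; III: 1.
By total probability, P(X < 14.4) = 0.42·0.581264 + 0.4·0.993026 + 0.18·1 = 0.821341.

0.821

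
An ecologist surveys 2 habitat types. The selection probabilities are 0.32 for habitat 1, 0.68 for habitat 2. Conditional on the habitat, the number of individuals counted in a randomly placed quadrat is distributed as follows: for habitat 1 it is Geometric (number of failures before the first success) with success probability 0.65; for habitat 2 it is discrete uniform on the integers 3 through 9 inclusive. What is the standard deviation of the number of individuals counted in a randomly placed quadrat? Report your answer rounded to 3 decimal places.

3.078

Per component, 1: μ=0.538462, E[X²]=1.11834; 2: μ=6, E[X²]=40.
E[X] = 0.32·0.538462 + 0.68·6 = 4.25231.
E[X²] = 0.32·1.11834 + 0.68·40 = 27.5579.
Var(X) = E[X²] − (E[X])² = 27.5579 − 18.0821 = 9.47575.
SD(X) = √9.47575 = 3.07827.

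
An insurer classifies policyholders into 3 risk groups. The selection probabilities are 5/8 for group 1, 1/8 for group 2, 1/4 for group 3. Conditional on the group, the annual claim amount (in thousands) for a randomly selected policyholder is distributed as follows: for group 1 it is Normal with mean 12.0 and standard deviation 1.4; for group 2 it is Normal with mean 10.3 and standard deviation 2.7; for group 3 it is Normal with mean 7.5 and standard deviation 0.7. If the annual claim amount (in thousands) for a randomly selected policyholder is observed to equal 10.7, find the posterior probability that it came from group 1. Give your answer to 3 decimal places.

Likelihoods f(10.7 | ·): 1: 0.18516; 2: 0.146144; 3: 1.6515e-05.
Posterior ∝ prior × likelihood. Numerator for 1: 0.625·0.18516 = 0.115725.
Normalizing constant: 0.625·0.18516 + 0.125·0.146144 + 0.25·1.6515e-05 = 0.133997.
P(1 | observation) = 0.115725 / 0.133997 = 0.863638.

0.864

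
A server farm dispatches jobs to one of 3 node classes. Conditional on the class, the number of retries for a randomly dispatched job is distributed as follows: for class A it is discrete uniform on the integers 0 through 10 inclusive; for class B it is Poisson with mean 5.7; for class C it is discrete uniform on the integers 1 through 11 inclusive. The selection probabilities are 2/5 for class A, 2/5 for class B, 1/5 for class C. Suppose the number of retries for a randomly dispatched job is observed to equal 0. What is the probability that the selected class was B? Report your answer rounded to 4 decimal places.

Likelihoods P(X=0 | ·): A: 0.0909091; B: 0.00334597; C: 0.
Posterior ∝ prior × likelihood. Numerator for B: 0.4·0.00334597 = 0.00133839.
Normalizing constant: 0.4·0.0909091 + 0.4·0.00334597 + 0.2·0 = 0.037702.
P(B | observation) = 0.00133839 / 0.037702 = 0.0354991.

0.0355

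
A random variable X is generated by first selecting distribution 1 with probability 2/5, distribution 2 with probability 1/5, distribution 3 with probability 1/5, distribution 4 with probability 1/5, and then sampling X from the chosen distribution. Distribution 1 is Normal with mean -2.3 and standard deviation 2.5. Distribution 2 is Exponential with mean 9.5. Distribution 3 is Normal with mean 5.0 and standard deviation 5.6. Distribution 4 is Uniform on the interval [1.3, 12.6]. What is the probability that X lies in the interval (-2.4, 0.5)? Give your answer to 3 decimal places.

0.188

Conditional on each component, P(-2.4 < X < 0.5): 1: 0.384597; 2: 0.0512705; 3: 0.117643; 4: 0.
By total probability, P(-2.4 < X < 0.5) = 0.4·0.384597 + 0.2·0.0512705 + 0.2·0.117643 + 0.2·0 = 0.187621.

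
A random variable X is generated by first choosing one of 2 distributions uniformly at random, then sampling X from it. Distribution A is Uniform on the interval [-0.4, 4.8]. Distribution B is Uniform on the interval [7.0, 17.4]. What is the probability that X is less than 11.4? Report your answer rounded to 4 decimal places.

Conditional on each component, P(X < 11.4): A: 1; B: 0.423077.
By total probability, P(X < 11.4) = 0.5·1 + 0.5·0.423077 = 0.711538.

0.7115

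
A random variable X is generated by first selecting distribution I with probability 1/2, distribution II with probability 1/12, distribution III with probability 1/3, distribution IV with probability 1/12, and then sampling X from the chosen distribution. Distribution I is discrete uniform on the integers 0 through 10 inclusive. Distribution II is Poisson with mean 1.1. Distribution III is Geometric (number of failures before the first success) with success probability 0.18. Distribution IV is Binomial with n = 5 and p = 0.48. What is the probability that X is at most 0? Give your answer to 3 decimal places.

Conditional on each component, P(X ≤ 0): I: 0.0909091; II: 0.332871; III: 0.18; IV: 0.0380204.
By total probability, P(X ≤ 0) = 0.5·0.0909091 + 0.0833333·0.332871 + 0.333333·0.18 + 0.0833333·0.0380204 = 0.136362.

0.136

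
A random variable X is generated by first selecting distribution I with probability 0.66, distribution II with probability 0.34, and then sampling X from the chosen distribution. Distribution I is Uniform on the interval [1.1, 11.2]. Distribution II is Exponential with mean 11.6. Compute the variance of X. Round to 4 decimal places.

Per component, I: μ=6.15, E[X²]=46.3233; II: μ=11.6, E[X²]=269.12.
E[X] = 0.66·6.15 + 0.34·11.6 = 8.003.
E[X²] = 0.66·46.3233 + 0.34·269.12 = 122.074.
Var(X) = E[X²] − (E[X])² = 122.074 − 64.048 = 58.0262.

58.0262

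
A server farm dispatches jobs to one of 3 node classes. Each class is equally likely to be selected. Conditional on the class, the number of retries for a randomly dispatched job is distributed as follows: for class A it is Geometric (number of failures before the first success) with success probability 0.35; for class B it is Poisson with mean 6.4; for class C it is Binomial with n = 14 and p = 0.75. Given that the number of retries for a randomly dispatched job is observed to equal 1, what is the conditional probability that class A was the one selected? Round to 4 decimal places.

Likelihoods P(X=1 | ·): A: 0.2275; B: 0.010634; C: 1.56462e-07.
Posterior ∝ prior × likelihood. Numerator for A: 0.333333·0.2275 = 0.0758333.
Normalizing constant: 0.333333·0.2275 + 0.333333·0.010634 + 0.333333·1.56462e-07 = 0.079378.
P(A | observation) = 0.0758333 / 0.079378 = 0.955344.

0.9553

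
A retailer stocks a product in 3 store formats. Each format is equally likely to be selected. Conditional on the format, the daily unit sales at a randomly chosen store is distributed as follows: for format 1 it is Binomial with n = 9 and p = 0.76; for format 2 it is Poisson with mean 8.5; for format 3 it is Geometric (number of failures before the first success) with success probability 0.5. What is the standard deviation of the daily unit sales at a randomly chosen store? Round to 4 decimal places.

Per component, 1: μ=6.84, E[X²]=48.4272; 2: μ=8.5, E[X²]=80.75; 3: μ=1, E[X²]=3.
E[X] = 0.333333·6.84 + 0.333333·8.5 + 0.333333·1 = 5.44667.
E[X²] = 0.333333·48.4272 + 0.333333·80.75 + 0.333333·3 = 44.0591.
Var(X) = E[X²] − (E[X])² = 44.0591 − 29.6662 = 14.3929.
SD(X) = √14.3929 = 3.7938.

3.7938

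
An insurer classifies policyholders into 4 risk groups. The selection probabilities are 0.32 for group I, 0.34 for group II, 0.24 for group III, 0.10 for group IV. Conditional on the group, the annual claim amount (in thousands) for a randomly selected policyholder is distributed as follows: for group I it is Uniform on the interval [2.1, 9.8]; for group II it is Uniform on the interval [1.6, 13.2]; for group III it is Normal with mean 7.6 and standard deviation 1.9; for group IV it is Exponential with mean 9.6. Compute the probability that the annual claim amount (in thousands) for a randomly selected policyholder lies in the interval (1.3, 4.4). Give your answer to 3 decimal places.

Conditional on each group, P(1.3 < X < 4.4): I: 0.298701; II: 0.241379; III: 0.0456136; IV: 0.241015.
By total probability, P(1.3 < X < 4.4) = 0.32·0.298701 + 0.34·0.241379 + 0.24·0.0456136 + 0.1·0.241015 = 0.212702.

0.213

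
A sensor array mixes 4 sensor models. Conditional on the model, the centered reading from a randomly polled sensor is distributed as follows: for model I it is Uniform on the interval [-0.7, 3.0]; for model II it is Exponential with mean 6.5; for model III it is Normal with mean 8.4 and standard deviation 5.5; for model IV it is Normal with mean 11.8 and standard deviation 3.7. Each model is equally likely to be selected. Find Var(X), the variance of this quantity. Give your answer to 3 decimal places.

36.699

Per component, I: μ=1.15, E[X²]=2.46333; II: μ=6.5, E[X²]=84.5; III: μ=8.4, E[X²]=100.81; IV: μ=11.8, E[X²]=152.93.
E[X] = 0.25·1.15 + 0.25·6.5 + 0.25·8.4 + 0.25·11.8 = 6.9625.
E[X²] = 0.25·2.46333 + 0.25·84.5 + 0.25·100.81 + 0.25·152.93 = 85.1758.
Var(X) = E[X²] − (E[X])² = 85.1758 − 48.4764 = 36.6994.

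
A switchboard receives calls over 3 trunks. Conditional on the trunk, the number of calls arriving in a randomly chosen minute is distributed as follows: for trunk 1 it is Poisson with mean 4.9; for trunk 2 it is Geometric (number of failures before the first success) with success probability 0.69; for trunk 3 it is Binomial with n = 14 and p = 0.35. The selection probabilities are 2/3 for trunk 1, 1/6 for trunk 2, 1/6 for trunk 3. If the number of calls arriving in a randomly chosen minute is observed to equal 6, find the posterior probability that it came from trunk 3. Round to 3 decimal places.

Likelihoods P(X=6 | ·): 1: 0.143153; 2: 0.000612378; 3: 0.175902.
Posterior ∝ prior × likelihood. Numerator for 3: 0.166667·0.175902 = 0.029317.
Normalizing constant: 0.666667·0.143153 + 0.166667·0.000612378 + 0.166667·0.175902 = 0.124854.
P(3 | observation) = 0.029317 / 0.124854 = 0.234809.

0.235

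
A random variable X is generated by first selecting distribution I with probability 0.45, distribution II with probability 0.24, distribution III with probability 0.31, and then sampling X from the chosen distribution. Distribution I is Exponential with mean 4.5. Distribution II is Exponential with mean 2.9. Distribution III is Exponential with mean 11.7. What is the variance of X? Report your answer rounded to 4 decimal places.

66.8365

Per component, I: μ=4.5, E[X²]=40.5; II: μ=2.9, E[X²]=16.82; III: μ=11.7, E[X²]=273.78.
E[X] = 0.45·4.5 + 0.24·2.9 + 0.31·11.7 = 6.348.
E[X²] = 0.45·40.5 + 0.24·16.82 + 0.31·273.78 = 107.134.
Var(X) = E[X²] − (E[X])² = 107.134 − 40.2971 = 66.8365.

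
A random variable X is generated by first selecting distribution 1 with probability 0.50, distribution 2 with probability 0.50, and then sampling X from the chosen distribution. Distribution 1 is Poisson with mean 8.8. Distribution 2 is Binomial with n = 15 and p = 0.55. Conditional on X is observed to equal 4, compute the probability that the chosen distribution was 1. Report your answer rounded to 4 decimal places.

0.6631

Likelihoods P(X=4 | ·): 1: 0.0376641; 2: 0.0191391.
Posterior ∝ prior × likelihood. Numerator for 1: 0.5·0.0376641 = 0.0188321.
Normalizing constant: 0.5·0.0376641 + 0.5·0.0191391 = 0.0284016.
P(1 | observation) = 0.0188321 / 0.0284016 = 0.663063.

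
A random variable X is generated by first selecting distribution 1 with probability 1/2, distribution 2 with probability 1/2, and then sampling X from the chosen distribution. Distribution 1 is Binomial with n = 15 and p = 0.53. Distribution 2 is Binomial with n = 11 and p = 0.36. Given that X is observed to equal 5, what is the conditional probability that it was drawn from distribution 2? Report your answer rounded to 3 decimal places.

0.744

Likelihoods P(X=5 | ·): 1: 0.0660562; 2: 0.19197.
Posterior ∝ prior × likelihood. Numerator for 2: 0.5·0.19197 = 0.0959852.
Normalizing constant: 0.5·0.0660562 + 0.5·0.19197 = 0.129013.
P(2 | observation) = 0.0959852 / 0.129013 = 0.743995.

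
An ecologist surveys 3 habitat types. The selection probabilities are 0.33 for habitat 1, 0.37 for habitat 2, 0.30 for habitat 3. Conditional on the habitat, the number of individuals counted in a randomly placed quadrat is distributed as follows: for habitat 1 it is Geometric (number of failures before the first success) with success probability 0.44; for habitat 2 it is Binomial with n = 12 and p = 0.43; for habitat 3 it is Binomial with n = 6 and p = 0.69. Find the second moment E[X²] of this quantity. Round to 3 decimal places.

17.956

For each component E[X²] = Var + (mean)², giving 1: 4.5124; 2: 29.5668; 3: 18.423.
Overall E[X²] = 0.33·4.5124 + 0.37·29.5668 + 0.3·18.423 = 17.9557.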